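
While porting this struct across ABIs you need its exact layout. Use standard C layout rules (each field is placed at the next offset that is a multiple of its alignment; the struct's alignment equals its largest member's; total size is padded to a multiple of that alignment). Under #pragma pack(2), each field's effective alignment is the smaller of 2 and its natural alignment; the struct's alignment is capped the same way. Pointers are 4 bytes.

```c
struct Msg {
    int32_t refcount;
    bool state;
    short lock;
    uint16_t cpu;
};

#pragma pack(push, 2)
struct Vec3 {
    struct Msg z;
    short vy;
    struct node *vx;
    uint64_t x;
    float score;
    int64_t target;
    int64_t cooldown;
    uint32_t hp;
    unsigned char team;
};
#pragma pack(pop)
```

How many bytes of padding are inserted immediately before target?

Msg: 0..4  refcount  (4B, 4-aligned); 4..5  state  (1B, 1-aligned); 5..6  -- padding (1B); 6..8  lock  (2B, 2-aligned); 8..10  cpu  (2B, 2-aligned); 10..12  -- tail padding (2B); sizeof = 12, alignof = 4
0..12  z  (12B, 2-aligned)
12..14  vy  (2B, 2-aligned)
14..18  vx  (4B, 2-aligned)
18..26  x  (8B, 2-aligned)
26..30  score  (4B, 2-aligned)
30..38  target  (8B, 2-aligned)

0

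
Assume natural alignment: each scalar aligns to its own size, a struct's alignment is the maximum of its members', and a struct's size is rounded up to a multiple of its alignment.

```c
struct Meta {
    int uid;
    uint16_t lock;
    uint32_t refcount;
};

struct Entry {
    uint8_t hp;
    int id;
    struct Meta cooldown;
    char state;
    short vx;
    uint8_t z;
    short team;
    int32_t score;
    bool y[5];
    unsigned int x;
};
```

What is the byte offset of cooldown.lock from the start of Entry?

Meta: @0: uid [4B, align 4] → 4; @4: lock [2B, align 2] → 6; +2 pad (align 4); @8: refcount [4B, align 4] → 12; size 12, align 4
@0: hp [1B, align 1] → 1
+3 pad (align 4)
@4: id [4B, align 4] → 8
@8: cooldown [12B, align 4] → 20
within Meta: lock at 4
8 + 4 = 12

12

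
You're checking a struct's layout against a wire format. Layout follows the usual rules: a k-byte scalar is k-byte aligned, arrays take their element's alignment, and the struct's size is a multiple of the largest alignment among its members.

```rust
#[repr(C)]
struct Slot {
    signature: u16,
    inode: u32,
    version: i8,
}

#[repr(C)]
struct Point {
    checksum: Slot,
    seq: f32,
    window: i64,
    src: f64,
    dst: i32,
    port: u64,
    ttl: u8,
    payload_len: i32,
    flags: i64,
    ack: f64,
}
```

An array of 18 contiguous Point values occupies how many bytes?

Slot: 0..2  signature  (2B, 2-aligned); 2..4  -- padding (2B); 4..8  inode  (4B, 4-aligned); 8..9  version  (1B, 1-aligned); 9..12  -- tail padding (3B); sizeof = 12, alignof = 4
0..12  checksum  (12B, 4-aligned)
12..16  seq  (4B, 4-aligned)
16..24  window  (8B, 8-aligned)
24..32  src  (8B, 8-aligned)
32..36  dst  (4B, 4-aligned)
36..40  -- padding (4B)
40..48  port  (8B, 8-aligned)
48..49  ttl  (1B, 1-aligned)
49..52  -- padding (3B)
52..56  payload_len  (4B, 4-aligned)
56..64  flags  (8B, 8-aligned)
64..72  ack  (8B, 8-aligned)
sizeof = 72, alignof = 8
array of 18: 18 × 72 = 1296

1296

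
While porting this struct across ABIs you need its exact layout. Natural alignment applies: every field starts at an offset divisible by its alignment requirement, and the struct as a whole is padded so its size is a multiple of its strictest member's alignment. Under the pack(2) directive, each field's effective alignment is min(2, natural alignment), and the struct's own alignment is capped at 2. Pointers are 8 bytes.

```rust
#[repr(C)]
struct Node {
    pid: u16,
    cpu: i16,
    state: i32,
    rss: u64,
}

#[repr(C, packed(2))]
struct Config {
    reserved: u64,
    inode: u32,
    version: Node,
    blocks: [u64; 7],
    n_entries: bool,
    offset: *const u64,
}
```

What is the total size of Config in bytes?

Node: @0: pid [2B, align 2] → 2; @2: cpu [2B, align 2] → 4; @4: state [4B, align 4] → 8; @8: rss [8B, align 8] → 16; size 16, align 8
@0: reserved [8B, align 2] → 8
@8: inode [4B, align 2] → 12
@12: version [16B, align 2] → 28
@28: blocks [56B, align 2] → 84
@84: n_entries [1B, align 1] → 85
+1 pad (align 2)
@86: offset [8B, align 2] → 94
size 94, align 2

94 bytes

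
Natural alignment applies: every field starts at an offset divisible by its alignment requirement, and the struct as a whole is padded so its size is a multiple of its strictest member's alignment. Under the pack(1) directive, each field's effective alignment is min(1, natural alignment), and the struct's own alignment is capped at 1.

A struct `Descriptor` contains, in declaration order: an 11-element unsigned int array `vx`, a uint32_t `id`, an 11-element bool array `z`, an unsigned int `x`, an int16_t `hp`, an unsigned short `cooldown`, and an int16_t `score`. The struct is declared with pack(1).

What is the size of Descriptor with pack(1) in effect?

69

0..44  vx  (44B, 1-aligned)
44..48  id  (4B, 1-aligned)
48..59  z  (11B, 1-aligned)
59..63  x  (4B, 1-aligned)
63..65  hp  (2B, 1-aligned)
65..67  cooldown  (2B, 1-aligned)
67..69  score  (2B, 1-aligned)
sizeof = 69, alignof = 1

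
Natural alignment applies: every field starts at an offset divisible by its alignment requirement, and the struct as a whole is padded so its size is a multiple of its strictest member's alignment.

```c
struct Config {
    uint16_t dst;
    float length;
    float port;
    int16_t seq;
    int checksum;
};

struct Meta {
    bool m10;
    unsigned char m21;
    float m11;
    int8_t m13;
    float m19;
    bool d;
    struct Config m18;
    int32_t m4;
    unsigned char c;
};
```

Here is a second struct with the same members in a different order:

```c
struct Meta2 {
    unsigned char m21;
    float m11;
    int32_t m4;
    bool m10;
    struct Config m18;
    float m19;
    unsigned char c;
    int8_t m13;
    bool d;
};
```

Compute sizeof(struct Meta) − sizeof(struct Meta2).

4

Config: @0: dst [2B, align 2] → 2; +2 pad (align 4); @4: length [4B, align 4] → 8; @8: port [4B, align 4] → 12; @12: seq [2B, align 2] → 14; +2 pad (align 4); @16: checksum [4B, align 4] → 20; size 20, align 4
@0: m10 [1B, align 1] → 1
@1: m21 [1B, align 1] → 2
+2 pad (align 4)
@4: m11 [4B, align 4] → 8
@8: m13 [1B, align 1] → 9
+3 pad (align 4)
@12: m19 [4B, align 4] → 16
@16: d [1B, align 1] → 17
+3 pad (align 4)
@20: m18 [20B, align 4] → 40
@40: m4 [4B, align 4] → 44
@44: c [1B, align 1] → 45
+3 tail pad (align 4)
size 48, align 4
— Meta2 —
@0: m21 [1B, align 1] → 1
+3 pad (align 4)
@4: m11 [4B, align 4] → 8
@8: m4 [4B, align 4] → 12
@12: m10 [1B, align 1] → 13
+3 pad (align 4)
@16: m18 [20B, align 4] → 36
@36: m19 [4B, align 4] → 40
@40: c [1B, align 1] → 41
@41: m13 [1B, align 1] → 42
@42: d [1B, align 1] → 43
+1 tail pad (align 4)
size 44, align 4
48 − 44 = 4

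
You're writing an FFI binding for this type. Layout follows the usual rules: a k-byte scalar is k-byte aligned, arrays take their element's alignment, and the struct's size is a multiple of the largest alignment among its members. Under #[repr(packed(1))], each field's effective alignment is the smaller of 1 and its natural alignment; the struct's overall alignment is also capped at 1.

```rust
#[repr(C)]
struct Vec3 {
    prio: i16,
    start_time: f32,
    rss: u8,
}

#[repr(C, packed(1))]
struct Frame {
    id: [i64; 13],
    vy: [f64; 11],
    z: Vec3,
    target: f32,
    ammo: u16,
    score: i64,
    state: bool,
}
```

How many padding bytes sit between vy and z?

Vec3: @0: prio [2B, align 2] → 2; +2 pad (align 4); @4: start_time [4B, align 4] → 8; @8: rss [1B, align 1] → 9; +3 tail pad (align 4); size 12, align 4
@0: id [104B, align 1] → 104
@104: vy [88B, align 1] → 192
@192: z [12B, align 1] → 204

0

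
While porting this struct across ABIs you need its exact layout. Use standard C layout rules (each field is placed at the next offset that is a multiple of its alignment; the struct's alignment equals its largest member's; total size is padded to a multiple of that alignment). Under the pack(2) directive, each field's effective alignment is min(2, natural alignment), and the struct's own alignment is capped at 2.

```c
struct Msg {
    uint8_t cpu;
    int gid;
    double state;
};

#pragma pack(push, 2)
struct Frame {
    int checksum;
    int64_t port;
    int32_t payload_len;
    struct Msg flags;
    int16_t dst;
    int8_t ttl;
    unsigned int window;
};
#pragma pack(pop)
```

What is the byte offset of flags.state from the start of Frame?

Msg: @0: cpu [1B, align 1] → 1; +3 pad (align 4); @4: gid [4B, align 4] → 8; @8: state [8B, align 8] → 16; size 16, align 8
@0: checksum [4B, align 2] → 4
@4: port [8B, align 2] → 12
@12: payload_len [4B, align 2] → 16
@16: flags [16B, align 2] → 32
within Msg: state at 8
16 + 8 = 24

24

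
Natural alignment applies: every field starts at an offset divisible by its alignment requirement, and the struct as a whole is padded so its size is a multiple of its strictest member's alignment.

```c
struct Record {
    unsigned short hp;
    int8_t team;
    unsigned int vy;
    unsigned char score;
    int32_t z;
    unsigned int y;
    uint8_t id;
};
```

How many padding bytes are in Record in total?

7

0..2  hp  (2B, 2-aligned)
2..3  team  (1B, 1-aligned)
3..4  -- padding (1B)
4..8  vy  (4B, 4-aligned)
8..9  score  (1B, 1-aligned)
9..12  -- padding (3B)
12..16  z  (4B, 4-aligned)
16..20  y  (4B, 4-aligned)
20..21  id  (1B, 1-aligned)
21..24  -- tail padding (3B)
sizeof = 24, alignof = 4
data bytes 17, size 24 → padding 7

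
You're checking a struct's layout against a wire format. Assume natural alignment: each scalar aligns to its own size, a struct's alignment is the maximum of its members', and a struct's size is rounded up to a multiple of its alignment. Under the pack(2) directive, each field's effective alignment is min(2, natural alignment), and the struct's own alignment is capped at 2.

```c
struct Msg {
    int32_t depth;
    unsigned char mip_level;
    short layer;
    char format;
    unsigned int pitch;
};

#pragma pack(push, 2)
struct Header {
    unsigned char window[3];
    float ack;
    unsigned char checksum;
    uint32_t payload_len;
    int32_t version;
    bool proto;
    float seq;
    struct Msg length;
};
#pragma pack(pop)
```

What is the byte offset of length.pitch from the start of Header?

36

Msg: depth at 0 (size 4, align 4) → ends 4; mip_level at 4 (size 1, align 1) → ends 5; pad 1 to align 2 for layer; layer at 6 (size 2, align 2) → ends 8; format at 8 (size 1, align 1) → ends 9; pad 3 to align 4 for pitch; pitch at 12 (size 4, align 4) → ends 16; total 16 bytes, alignment 4
window at 0 (size 3, align 1) → ends 3
pad 1 to align 2 for ack
ack at 4 (size 4, align 2) → ends 8
checksum at 8 (size 1, align 1) → ends 9
pad 1 to align 2 for payload_len
payload_len at 10 (size 4, align 2) → ends 14
version at 14 (size 4, align 2) → ends 18
proto at 18 (size 1, align 1) → ends 19
pad 1 to align 2 for seq
seq at 20 (size 4, align 2) → ends 24
length at 24 (size 16, align 2) → ends 40
within Msg: pitch at 12
24 + 12 = 36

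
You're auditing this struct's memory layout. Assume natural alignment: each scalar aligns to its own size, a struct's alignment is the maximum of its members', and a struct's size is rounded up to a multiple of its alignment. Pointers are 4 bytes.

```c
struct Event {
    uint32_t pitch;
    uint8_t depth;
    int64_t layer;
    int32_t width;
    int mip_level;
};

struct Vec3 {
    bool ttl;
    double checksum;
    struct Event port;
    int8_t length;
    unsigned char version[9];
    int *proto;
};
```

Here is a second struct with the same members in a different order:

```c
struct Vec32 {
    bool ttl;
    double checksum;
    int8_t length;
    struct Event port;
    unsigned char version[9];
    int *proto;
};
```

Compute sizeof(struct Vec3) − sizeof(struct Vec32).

-8

Event: @0: pitch [4B, align 4] → 4; @4: depth [1B, align 1] → 5; +3 pad (align 8); @8: layer [8B, align 8] → 16; @16: width [4B, align 4] → 20; @20: mip_level [4B, align 4] → 24; size 24, align 8
@0: ttl [1B, align 1] → 1
+7 pad (align 8)
@8: checksum [8B, align 8] → 16
@16: port [24B, align 8] → 40
@40: length [1B, align 1] → 41
@41: version [9B, align 1] → 50
+2 pad (align 4)
@52: proto [4B, align 4] → 56
size 56, align 8
— Vec32 —
@0: ttl [1B, align 1] → 1
+7 pad (align 8)
@8: checksum [8B, align 8] → 16
@16: length [1B, align 1] → 17
+7 pad (align 8)
@24: port [24B, align 8] → 48
@48: version [9B, align 1] → 57
+3 pad (align 4)
@60: proto [4B, align 4] → 64
size 64, align 8
56 − 64 = -8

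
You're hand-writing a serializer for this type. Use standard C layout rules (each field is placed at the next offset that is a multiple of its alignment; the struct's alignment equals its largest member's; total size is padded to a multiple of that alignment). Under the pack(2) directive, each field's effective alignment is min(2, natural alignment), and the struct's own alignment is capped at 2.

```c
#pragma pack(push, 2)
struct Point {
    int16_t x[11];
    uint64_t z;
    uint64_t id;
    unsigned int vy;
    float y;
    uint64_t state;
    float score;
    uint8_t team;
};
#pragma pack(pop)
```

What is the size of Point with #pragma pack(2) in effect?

60

@0: x [22B, align 2] → 22
@22: z [8B, align 2] → 30
@30: id [8B, align 2] → 38
@38: vy [4B, align 2] → 42
@42: y [4B, align 2] → 46
@46: state [8B, align 2] → 54
@54: score [4B, align 2] → 58
@58: team [1B, align 1] → 59
+1 tail pad (align 2)
size 60, align 2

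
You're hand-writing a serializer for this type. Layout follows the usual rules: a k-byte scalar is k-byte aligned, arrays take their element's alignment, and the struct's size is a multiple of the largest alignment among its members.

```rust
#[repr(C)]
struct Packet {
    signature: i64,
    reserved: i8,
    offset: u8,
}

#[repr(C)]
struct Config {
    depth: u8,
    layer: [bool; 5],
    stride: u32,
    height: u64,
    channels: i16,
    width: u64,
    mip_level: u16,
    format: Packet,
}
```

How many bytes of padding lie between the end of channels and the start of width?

Packet: @0: signature [8B, align 8] → 8; @8: reserved [1B, align 1] → 9; @9: offset [1B, align 1] → 10; +6 tail pad (align 8); size 16, align 8
@0: depth [1B, align 1] → 1
@1: layer [5B, align 1] → 6
+2 pad (align 4)
@8: stride [4B, align 4] → 12
+4 pad (align 8)
@16: height [8B, align 8] → 24
@24: channels [2B, align 2] → 26
+6 pad (align 8)
@32: width [8B, align 8] → 40

6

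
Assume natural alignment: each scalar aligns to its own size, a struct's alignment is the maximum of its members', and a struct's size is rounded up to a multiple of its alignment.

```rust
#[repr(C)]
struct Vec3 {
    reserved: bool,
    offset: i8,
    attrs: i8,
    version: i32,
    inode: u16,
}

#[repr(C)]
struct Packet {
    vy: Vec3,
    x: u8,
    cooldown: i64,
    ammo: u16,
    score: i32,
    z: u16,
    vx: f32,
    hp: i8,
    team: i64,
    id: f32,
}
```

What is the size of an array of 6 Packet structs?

384

Vec3: 0..1  reserved  (1B, 1-aligned); 1..2  offset  (1B, 1-aligned); 2..3  attrs  (1B, 1-aligned); 3..4  -- padding (1B); 4..8  version  (4B, 4-aligned); 8..10  inode  (2B, 2-aligned); 10..12  -- tail padding (2B); sizeof = 12, alignof = 4
0..12  vy  (12B, 4-aligned)
12..13  x  (1B, 1-aligned)
13..16  -- padding (3B)
16..24  cooldown  (8B, 8-aligned)
24..26  ammo  (2B, 2-aligned)
26..28  -- padding (2B)
28..32  score  (4B, 4-aligned)
32..34  z  (2B, 2-aligned)
34..36  -- padding (2B)
36..40  vx  (4B, 4-aligned)
40..41  hp  (1B, 1-aligned)
41..48  -- padding (7B)
48..56  team  (8B, 8-aligned)
56..60  id  (4B, 4-aligned)
60..64  -- tail padding (4B)
sizeof = 64, alignof = 8
array of 6: 6 × 64 = 384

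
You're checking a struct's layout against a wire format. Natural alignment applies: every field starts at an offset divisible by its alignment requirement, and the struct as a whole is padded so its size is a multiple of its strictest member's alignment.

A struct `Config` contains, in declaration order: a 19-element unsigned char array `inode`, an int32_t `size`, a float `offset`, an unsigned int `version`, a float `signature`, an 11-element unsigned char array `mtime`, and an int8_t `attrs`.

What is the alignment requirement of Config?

member alignments: inode=1, size=4, offset=4, version=4, signature=4, mtime=1, attrs=1
max = 4

4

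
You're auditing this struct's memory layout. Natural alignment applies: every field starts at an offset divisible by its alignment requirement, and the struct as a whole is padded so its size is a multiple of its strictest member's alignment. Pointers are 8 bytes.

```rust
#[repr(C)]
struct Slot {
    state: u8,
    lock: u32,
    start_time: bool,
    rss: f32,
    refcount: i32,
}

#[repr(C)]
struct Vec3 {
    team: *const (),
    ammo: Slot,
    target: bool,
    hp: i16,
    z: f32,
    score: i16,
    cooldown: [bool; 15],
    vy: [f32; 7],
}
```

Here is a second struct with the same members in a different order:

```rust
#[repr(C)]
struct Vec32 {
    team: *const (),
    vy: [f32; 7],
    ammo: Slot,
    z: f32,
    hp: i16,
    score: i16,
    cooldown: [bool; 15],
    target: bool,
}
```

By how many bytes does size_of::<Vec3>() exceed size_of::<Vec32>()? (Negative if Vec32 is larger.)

Slot: state at 0 (size 1, align 1) → ends 1; pad 3 to align 4 for lock; lock at 4 (size 4, align 4) → ends 8; start_time at 8 (size 1, align 1) → ends 9; pad 3 to align 4 for rss; rss at 12 (size 4, align 4) → ends 16; refcount at 16 (size 4, align 4) → ends 20; total 20 bytes, alignment 4
team at 0 (size 8, align 8) → ends 8
ammo at 8 (size 20, align 4) → ends 28
target at 28 (size 1, align 1) → ends 29
pad 1 to align 2 for hp
hp at 30 (size 2, align 2) → ends 32
z at 32 (size 4, align 4) → ends 36
score at 36 (size 2, align 2) → ends 38
cooldown at 38 (size 15, align 1) → ends 53
pad 3 to align 4 for vy
vy at 56 (size 28, align 4) → ends 84
tail pad 4 to reach multiple of 8
total 88 bytes, alignment 8
— Vec32 —
team at 0 (size 8, align 8) → ends 8
vy at 8 (size 28, align 4) → ends 36
ammo at 36 (size 20, align 4) → ends 56
z at 56 (size 4, align 4) → ends 60
hp at 60 (size 2, align 2) → ends 62
score at 62 (size 2, align 2) → ends 64
cooldown at 64 (size 15, align 1) → ends 79
target at 79 (size 1, align 1) → ends 80
total 80 bytes, alignment 8
88 − 80 = 8

8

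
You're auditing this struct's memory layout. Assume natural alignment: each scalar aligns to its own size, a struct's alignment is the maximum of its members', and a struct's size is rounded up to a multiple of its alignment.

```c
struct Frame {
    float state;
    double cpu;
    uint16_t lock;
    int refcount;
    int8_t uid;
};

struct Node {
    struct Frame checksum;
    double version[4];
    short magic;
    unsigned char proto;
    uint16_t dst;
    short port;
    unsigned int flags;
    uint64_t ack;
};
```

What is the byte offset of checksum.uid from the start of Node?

Frame: @0: state [4B, align 4] → 4; +4 pad (align 8); @8: cpu [8B, align 8] → 16; @16: lock [2B, align 2] → 18; +2 pad (align 4); @20: refcount [4B, align 4] → 24; @24: uid [1B, align 1] → 25; +7 tail pad (align 8); size 32, align 8
@0: checksum [32B, align 8] → 32
within Frame: uid at 24
0 + 24 = 24

24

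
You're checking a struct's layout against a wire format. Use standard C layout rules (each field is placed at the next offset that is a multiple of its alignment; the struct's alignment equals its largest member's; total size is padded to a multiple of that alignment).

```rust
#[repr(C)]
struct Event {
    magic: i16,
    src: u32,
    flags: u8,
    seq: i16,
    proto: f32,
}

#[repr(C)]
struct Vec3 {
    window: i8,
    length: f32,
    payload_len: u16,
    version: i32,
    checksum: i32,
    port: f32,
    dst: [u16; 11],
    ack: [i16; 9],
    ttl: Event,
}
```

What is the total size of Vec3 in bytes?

80

Event: magic at 0 (size 2, align 2) → ends 2; pad 2 to align 4 for src; src at 4 (size 4, align 4) → ends 8; flags at 8 (size 1, align 1) → ends 9; pad 1 to align 2 for seq; seq at 10 (size 2, align 2) → ends 12; proto at 12 (size 4, align 4) → ends 16; total 16 bytes, alignment 4
window at 0 (size 1, align 1) → ends 1
pad 3 to align 4 for length
length at 4 (size 4, align 4) → ends 8
payload_len at 8 (size 2, align 2) → ends 10
pad 2 to align 4 for version
version at 12 (size 4, align 4) → ends 16
checksum at 16 (size 4, align 4) → ends 20
port at 20 (size 4, align 4) → ends 24
dst at 24 (size 22, align 2) → ends 46
ack at 46 (size 18, align 2) → ends 64
ttl at 64 (size 16, align 4) → ends 80
total 80 bytes, alignment 4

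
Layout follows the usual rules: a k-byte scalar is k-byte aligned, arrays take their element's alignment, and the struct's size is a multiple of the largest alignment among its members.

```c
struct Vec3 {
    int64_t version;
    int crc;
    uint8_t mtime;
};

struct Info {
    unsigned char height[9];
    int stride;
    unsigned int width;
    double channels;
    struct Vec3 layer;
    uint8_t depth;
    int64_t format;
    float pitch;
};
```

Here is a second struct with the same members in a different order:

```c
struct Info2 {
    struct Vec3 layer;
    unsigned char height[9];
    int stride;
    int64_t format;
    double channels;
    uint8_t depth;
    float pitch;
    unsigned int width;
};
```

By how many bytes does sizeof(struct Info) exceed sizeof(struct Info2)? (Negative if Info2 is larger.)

Vec3: 0..8  version  (8B, 8-aligned); 8..12  crc  (4B, 4-aligned); 12..13  mtime  (1B, 1-aligned); 13..16  -- tail padding (3B); sizeof = 16, alignof = 8
0..9  height  (9B, 1-aligned)
9..12  -- padding (3B)
12..16  stride  (4B, 4-aligned)
16..20  width  (4B, 4-aligned)
20..24  -- padding (4B)
24..32  channels  (8B, 8-aligned)
32..48  layer  (16B, 8-aligned)
48..49  depth  (1B, 1-aligned)
49..56  -- padding (7B)
56..64  format  (8B, 8-aligned)
64..68  pitch  (4B, 4-aligned)
68..72  -- tail padding (4B)
sizeof = 72, alignof = 8
— Info2 —
0..16  layer  (16B, 8-aligned)
16..25  height  (9B, 1-aligned)
25..28  -- padding (3B)
28..32  stride  (4B, 4-aligned)
32..40  format  (8B, 8-aligned)
40..48  channels  (8B, 8-aligned)
48..49  depth  (1B, 1-aligned)
49..52  -- padding (3B)
52..56  pitch  (4B, 4-aligned)
56..60  width  (4B, 4-aligned)
60..64  -- tail padding (4B)
sizeof = 64, alignof = 8
72 − 64 = 8

8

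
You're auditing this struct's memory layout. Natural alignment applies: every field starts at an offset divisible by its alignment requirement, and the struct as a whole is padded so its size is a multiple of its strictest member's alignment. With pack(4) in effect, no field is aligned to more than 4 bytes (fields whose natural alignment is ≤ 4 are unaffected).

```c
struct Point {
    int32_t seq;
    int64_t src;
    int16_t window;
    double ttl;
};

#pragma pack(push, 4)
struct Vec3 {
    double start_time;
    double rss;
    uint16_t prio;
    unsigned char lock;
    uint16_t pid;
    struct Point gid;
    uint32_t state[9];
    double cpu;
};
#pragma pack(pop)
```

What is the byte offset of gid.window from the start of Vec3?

Point: 0..4  seq  (4B, 4-aligned); 4..8  -- padding (4B); 8..16  src  (8B, 8-aligned); 16..18  window  (2B, 2-aligned); 18..24  -- padding (6B); 24..32  ttl  (8B, 8-aligned); sizeof = 32, alignof = 8
0..8  start_time  (8B, 4-aligned)
8..16  rss  (8B, 4-aligned)
16..18  prio  (2B, 2-aligned)
18..19  lock  (1B, 1-aligned)
19..20  -- padding (1B)
20..22  pid  (2B, 2-aligned)
22..24  -- padding (2B)
24..56  gid  (32B, 4-aligned)
within Point: window at 16
24 + 16 = 40

40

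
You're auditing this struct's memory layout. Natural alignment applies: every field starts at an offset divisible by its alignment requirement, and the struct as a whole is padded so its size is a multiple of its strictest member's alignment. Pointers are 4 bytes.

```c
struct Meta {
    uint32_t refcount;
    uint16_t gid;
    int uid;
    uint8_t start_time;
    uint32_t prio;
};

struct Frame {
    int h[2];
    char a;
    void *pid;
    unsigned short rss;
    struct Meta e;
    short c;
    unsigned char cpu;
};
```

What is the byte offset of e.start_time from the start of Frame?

Meta: 0..4  refcount  (4B, 4-aligned); 4..6  gid  (2B, 2-aligned); 6..8  -- padding (2B); 8..12  uid  (4B, 4-aligned); 12..13  start_time  (1B, 1-aligned); 13..16  -- padding (3B); 16..20  prio  (4B, 4-aligned); sizeof = 20, alignof = 4
0..8  h  (8B, 4-aligned)
8..9  a  (1B, 1-aligned)
9..12  -- padding (3B)
12..16  pid  (4B, 4-aligned)
16..18  rss  (2B, 2-aligned)
18..20  -- padding (2B)
20..40  e  (20B, 4-aligned)
within Meta: start_time at 12
20 + 12 = 32

32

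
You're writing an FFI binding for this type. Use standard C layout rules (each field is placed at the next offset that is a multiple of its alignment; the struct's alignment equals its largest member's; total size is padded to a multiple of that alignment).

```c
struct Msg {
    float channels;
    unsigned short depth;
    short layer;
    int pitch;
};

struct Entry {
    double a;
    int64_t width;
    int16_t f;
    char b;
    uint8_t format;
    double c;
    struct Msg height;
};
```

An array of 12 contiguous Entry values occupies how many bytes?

576

Msg: channels at 0 (size 4, align 4) → ends 4; depth at 4 (size 2, align 2) → ends 6; layer at 6 (size 2, align 2) → ends 8; pitch at 8 (size 4, align 4) → ends 12; total 12 bytes, alignment 4
a at 0 (size 8, align 8) → ends 8
width at 8 (size 8, align 8) → ends 16
f at 16 (size 2, align 2) → ends 18
b at 18 (size 1, align 1) → ends 19
format at 19 (size 1, align 1) → ends 20
pad 4 to align 8 for c
c at 24 (size 8, align 8) → ends 32
height at 32 (size 12, align 4) → ends 44
tail pad 4 to reach multiple of 8
total 48 bytes, alignment 8
array of 12: 12 × 48 = 576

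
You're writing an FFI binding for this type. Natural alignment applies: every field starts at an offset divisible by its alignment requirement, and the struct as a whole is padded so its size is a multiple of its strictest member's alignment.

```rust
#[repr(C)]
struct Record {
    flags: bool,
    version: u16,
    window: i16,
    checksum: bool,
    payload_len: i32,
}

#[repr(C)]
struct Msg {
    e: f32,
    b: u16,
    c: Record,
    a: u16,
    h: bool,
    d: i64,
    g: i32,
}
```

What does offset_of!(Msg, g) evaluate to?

32

Record: @0: flags [1B, align 1] → 1; +1 pad (align 2); @2: version [2B, align 2] → 4; @4: window [2B, align 2] → 6; @6: checksum [1B, align 1] → 7; +1 pad (align 4); @8: payload_len [4B, align 4] → 12; size 12, align 4
@0: e [4B, align 4] → 4
@4: b [2B, align 2] → 6
+2 pad (align 4)
@8: c [12B, align 4] → 20
@20: a [2B, align 2] → 22
@22: h [1B, align 1] → 23
+1 pad (align 8)
@24: d [8B, align 8] → 32
@32: g [4B, align 4] → 36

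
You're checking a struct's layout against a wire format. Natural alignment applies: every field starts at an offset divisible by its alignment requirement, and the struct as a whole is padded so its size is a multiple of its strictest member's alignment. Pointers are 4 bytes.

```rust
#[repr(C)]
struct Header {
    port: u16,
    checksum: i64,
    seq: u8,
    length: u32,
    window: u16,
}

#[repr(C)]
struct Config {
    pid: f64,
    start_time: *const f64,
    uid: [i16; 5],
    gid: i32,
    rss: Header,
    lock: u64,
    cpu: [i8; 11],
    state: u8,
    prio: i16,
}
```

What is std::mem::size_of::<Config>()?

88 bytes

Header: port at 0 (size 2, align 2) → ends 2; pad 6 to align 8 for checksum; checksum at 8 (size 8, align 8) → ends 16; seq at 16 (size 1, align 1) → ends 17; pad 3 to align 4 for length; length at 20 (size 4, align 4) → ends 24; window at 24 (size 2, align 2) → ends 26; tail pad 6 to reach multiple of 8; total 32 bytes, alignment 8
pid at 0 (size 8, align 8) → ends 8
start_time at 8 (size 4, align 4) → ends 12
uid at 12 (size 10, align 2) → ends 22
pad 2 to align 4 for gid
gid at 24 (size 4, align 4) → ends 28
pad 4 to align 8 for rss
rss at 32 (size 32, align 8) → ends 64
lock at 64 (size 8, align 8) → ends 72
cpu at 72 (size 11, align 1) → ends 83
state at 83 (size 1, align 1) → ends 84
prio at 84 (size 2, align 2) → ends 86
tail pad 2 to reach multiple of 8
total 88 bytes, alignment 8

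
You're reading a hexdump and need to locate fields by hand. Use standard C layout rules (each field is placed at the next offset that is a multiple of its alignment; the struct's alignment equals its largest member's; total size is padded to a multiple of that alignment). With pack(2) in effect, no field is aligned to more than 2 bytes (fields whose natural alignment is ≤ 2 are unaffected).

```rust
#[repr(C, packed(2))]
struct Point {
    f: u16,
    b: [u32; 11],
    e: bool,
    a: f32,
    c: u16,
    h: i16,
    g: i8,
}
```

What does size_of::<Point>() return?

0..2  f  (2B, 2-aligned)
2..46  b  (44B, 2-aligned)
46..47  e  (1B, 1-aligned)
47..48  -- padding (1B)
48..52  a  (4B, 2-aligned)
52..54  c  (2B, 2-aligned)
54..56  h  (2B, 2-aligned)
56..57  g  (1B, 1-aligned)
57..58  -- tail padding (1B)
sizeof = 58, alignof = 2

58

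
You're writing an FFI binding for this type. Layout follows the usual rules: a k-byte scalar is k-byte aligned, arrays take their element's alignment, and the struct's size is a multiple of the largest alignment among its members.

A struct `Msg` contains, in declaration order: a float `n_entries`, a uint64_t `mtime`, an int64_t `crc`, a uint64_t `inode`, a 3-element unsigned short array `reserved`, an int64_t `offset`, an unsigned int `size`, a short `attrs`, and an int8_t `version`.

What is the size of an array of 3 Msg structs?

n_entries at 0 (size 4, align 4) → ends 4
pad 4 to align 8 for mtime
mtime at 8 (size 8, align 8) → ends 16
crc at 16 (size 8, align 8) → ends 24
inode at 24 (size 8, align 8) → ends 32
reserved at 32 (size 6, align 2) → ends 38
pad 2 to align 8 for offset
offset at 40 (size 8, align 8) → ends 48
size at 48 (size 4, align 4) → ends 52
attrs at 52 (size 2, align 2) → ends 54
version at 54 (size 1, align 1) → ends 55
tail pad 1 to reach multiple of 8
total 56 bytes, alignment 8
array of 3: 3 × 56 = 168

168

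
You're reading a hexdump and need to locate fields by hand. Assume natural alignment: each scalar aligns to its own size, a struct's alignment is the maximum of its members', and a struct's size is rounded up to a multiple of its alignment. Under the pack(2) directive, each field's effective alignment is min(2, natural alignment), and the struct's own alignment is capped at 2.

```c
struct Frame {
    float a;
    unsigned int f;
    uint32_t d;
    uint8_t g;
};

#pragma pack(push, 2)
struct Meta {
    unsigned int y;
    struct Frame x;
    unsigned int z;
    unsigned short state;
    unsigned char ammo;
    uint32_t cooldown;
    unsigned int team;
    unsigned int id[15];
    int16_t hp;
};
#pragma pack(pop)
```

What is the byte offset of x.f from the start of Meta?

Frame: 0..4  a  (4B, 4-aligned); 4..8  f  (4B, 4-aligned); 8..12  d  (4B, 4-aligned); 12..13  g  (1B, 1-aligned); 13..16  -- tail padding (3B); sizeof = 16, alignof = 4
0..4  y  (4B, 2-aligned)
4..20  x  (16B, 2-aligned)
within Frame: f at 4
4 + 4 = 8

8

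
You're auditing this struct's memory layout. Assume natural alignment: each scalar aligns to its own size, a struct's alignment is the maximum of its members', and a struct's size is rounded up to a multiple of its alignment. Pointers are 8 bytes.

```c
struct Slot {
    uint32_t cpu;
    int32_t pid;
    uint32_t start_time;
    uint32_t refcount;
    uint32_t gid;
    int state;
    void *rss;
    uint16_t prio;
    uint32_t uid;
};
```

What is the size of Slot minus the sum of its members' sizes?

0..4  cpu  (4B, 4-aligned)
4..8  pid  (4B, 4-aligned)
8..12  start_time  (4B, 4-aligned)
12..16  refcount  (4B, 4-aligned)
16..20  gid  (4B, 4-aligned)
20..24  state  (4B, 4-aligned)
24..32  rss  (8B, 8-aligned)
32..34  prio  (2B, 2-aligned)
34..36  -- padding (2B)
36..40  uid  (4B, 4-aligned)
sizeof = 40, alignof = 8
data bytes 38, size 40 → padding 2

2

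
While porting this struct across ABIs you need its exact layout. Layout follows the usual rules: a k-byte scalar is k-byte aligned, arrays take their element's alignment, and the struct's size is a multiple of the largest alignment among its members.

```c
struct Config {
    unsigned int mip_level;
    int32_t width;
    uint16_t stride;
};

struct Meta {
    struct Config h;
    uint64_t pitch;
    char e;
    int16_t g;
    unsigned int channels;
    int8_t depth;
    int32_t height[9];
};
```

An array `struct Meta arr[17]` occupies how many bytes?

1224

Config: @0: mip_level [4B, align 4] → 4; @4: width [4B, align 4] → 8; @8: stride [2B, align 2] → 10; +2 tail pad (align 4); size 12, align 4
@0: h [12B, align 4] → 12
+4 pad (align 8)
@16: pitch [8B, align 8] → 24
@24: e [1B, align 1] → 25
+1 pad (align 2)
@26: g [2B, align 2] → 28
@28: channels [4B, align 4] → 32
@32: depth [1B, align 1] → 33
+3 pad (align 4)
@36: height [36B, align 4] → 72
size 72, align 8
array of 17: 17 × 72 = 1224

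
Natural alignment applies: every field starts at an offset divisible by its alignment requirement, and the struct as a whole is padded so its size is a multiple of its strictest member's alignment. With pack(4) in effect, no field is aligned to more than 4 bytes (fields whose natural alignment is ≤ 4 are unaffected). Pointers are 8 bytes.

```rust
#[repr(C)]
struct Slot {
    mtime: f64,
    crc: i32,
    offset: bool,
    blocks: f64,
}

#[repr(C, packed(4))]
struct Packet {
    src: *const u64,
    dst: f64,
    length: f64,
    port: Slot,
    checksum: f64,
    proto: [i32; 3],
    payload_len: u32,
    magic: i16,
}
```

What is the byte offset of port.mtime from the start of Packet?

Slot: mtime at 0 (size 8, align 8) → ends 8; crc at 8 (size 4, align 4) → ends 12; offset at 12 (size 1, align 1) → ends 13; pad 3 to align 8 for blocks; blocks at 16 (size 8, align 8) → ends 24; total 24 bytes, alignment 8
src at 0 (size 8, align 4) → ends 8
dst at 8 (size 8, align 4) → ends 16
length at 16 (size 8, align 4) → ends 24
port at 24 (size 24, align 4) → ends 48
within Slot: mtime at 0
24 + 0 = 24

24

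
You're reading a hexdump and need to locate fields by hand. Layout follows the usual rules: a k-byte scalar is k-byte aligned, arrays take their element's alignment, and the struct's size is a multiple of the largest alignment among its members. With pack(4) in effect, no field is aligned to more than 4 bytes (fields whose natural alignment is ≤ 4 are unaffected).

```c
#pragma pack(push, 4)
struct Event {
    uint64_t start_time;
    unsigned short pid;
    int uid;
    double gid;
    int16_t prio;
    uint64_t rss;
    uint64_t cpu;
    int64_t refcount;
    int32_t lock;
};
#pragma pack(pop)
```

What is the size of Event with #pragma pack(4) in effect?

start_time at 0 (size 8, align 4) → ends 8
pid at 8 (size 2, align 2) → ends 10
pad 2 to align 4 for uid
uid at 12 (size 4, align 4) → ends 16
gid at 16 (size 8, align 4) → ends 24
prio at 24 (size 2, align 2) → ends 26
pad 2 to align 4 for rss
rss at 28 (size 8, align 4) → ends 36
cpu at 36 (size 8, align 4) → ends 44
refcount at 44 (size 8, align 4) → ends 52
lock at 52 (size 4, align 4) → ends 56
total 56 bytes, alignment 4

56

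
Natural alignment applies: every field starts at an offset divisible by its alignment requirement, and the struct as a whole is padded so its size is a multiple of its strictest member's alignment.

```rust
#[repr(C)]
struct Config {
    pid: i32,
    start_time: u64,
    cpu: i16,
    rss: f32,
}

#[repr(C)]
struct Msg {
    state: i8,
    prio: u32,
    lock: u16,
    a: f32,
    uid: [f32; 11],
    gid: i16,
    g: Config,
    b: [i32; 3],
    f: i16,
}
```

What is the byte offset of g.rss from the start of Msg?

Config: @0: pid [4B, align 4] → 4; +4 pad (align 8); @8: start_time [8B, align 8] → 16; @16: cpu [2B, align 2] → 18; +2 pad (align 4); @20: rss [4B, align 4] → 24; size 24, align 8
@0: state [1B, align 1] → 1
+3 pad (align 4)
@4: prio [4B, align 4] → 8
@8: lock [2B, align 2] → 10
+2 pad (align 4)
@12: a [4B, align 4] → 16
@16: uid [44B, align 4] → 60
@60: gid [2B, align 2] → 62
+2 pad (align 8)
@64: g [24B, align 8] → 88
within Config: rss at 20
64 + 20 = 84

84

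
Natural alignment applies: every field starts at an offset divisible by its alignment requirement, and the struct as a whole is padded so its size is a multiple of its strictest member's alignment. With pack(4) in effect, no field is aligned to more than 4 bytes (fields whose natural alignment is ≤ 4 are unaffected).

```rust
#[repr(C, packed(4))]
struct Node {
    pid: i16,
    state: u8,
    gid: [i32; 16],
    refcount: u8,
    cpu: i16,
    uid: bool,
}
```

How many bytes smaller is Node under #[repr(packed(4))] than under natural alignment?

natural layout:
  0..2  pid  (2B, 2-aligned)
  2..3  state  (1B, 1-aligned)
  3..4  -- padding (1B)
  4..68  gid  (64B, 4-aligned)
  68..69  refcount  (1B, 1-aligned)
  69..70  -- padding (1B)
  70..72  cpu  (2B, 2-aligned)
  72..73  uid  (1B, 1-aligned)
  73..76  -- tail padding (3B)
  sizeof = 76, alignof = 4
packed(4) layout:
  0..2  pid  (2B, 2-aligned)
  2..3  state  (1B, 1-aligned)
  3..4  -- padding (1B)
  4..68  gid  (64B, 4-aligned)
  68..69  refcount  (1B, 1-aligned)
  69..70  -- padding (1B)
  70..72  cpu  (2B, 2-aligned)
  72..73  uid  (1B, 1-aligned)
  73..76  -- tail padding (3B)
  sizeof = 76, alignof = 4
76 − 76 = 0

0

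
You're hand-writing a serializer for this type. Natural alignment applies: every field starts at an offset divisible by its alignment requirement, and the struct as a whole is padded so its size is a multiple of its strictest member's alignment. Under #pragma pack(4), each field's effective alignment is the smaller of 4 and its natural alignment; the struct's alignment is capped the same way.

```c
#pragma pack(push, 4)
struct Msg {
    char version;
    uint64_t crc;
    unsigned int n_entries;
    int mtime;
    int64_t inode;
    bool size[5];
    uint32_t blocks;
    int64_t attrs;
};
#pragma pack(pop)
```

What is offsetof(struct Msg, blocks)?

0..1  version  (1B, 1-aligned)
1..4  -- padding (3B)
4..12  crc  (8B, 4-aligned)
12..16  n_entries  (4B, 4-aligned)
16..20  mtime  (4B, 4-aligned)
20..28  inode  (8B, 4-aligned)
28..33  size  (5B, 1-aligned)
33..36  -- padding (3B)
36..40  blocks  (4B, 4-aligned)

36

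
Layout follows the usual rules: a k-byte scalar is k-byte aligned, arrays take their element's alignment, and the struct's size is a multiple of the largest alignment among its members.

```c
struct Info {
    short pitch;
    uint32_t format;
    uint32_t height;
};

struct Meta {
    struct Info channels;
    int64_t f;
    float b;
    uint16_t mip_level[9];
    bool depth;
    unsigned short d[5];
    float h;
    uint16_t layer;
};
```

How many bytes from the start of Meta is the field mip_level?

Info: 0..2  pitch  (2B, 2-aligned); 2..4  -- padding (2B); 4..8  format  (4B, 4-aligned); 8..12  height  (4B, 4-aligned); sizeof = 12, alignof = 4
0..12  channels  (12B, 4-aligned)
12..16  -- padding (4B)
16..24  f  (8B, 8-aligned)
24..28  b  (4B, 4-aligned)
28..46  mip_level  (18B, 2-aligned)

28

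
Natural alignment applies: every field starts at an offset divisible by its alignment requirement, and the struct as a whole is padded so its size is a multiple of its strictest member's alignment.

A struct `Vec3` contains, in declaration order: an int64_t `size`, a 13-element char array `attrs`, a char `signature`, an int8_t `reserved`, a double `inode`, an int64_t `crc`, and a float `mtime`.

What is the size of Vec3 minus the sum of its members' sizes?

0..8  size  (8B, 8-aligned)
8..21  attrs  (13B, 1-aligned)
21..22  signature  (1B, 1-aligned)
22..23  reserved  (1B, 1-aligned)
23..24  -- padding (1B)
24..32  inode  (8B, 8-aligned)
32..40  crc  (8B, 8-aligned)
40..44  mtime  (4B, 4-aligned)
44..48  -- tail padding (4B)
sizeof = 48, alignof = 8
data bytes 43, size 48 → padding 5

5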